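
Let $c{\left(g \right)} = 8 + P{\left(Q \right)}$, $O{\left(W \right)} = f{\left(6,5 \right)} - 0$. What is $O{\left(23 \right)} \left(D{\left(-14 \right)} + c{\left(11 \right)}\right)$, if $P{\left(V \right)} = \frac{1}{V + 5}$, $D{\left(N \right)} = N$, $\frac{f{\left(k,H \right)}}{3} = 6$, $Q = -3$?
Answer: $-99$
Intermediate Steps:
$f{\left(k,H \right)} = 18$ ($f{\left(k,H \right)} = 3 \cdot 6 = 18$)
$O{\left(W \right)} = 18$ ($O{\left(W \right)} = 18 - 0 = 18 + 0 = 18$)
$P{\left(V \right)} = \frac{1}{5 + V}$
$c{\left(g \right)} = \frac{17}{2}$ ($c{\left(g \right)} = 8 + \frac{1}{5 - 3} = 8 + \frac{1}{2} = \frac{17}{2}$)
$O{\left(23 \right)} \left(D{\left(-14 \right)} + c{\left(11 \right)}\right) = 18 \left(-14 + \frac{17}{2}\right) = 18 \left(- \frac{11}{2}\right) = -99$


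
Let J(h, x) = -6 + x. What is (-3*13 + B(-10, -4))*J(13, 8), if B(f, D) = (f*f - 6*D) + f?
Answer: 150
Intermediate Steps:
B(f, D) = f + f**2 - 6*D (B(f, D) = (f**2 - 6*D) + f = f + f**2 - 6*D)
(-3*13 + B(-10, -4))*J(13, 8) = (-3*13 + (-10 + (-10)**2 - 6*(-4)))*(-6 + 8) = (-39 + (-10 + 100 + 24))*2 = (-39 + 114)*2 = 75*2 = 150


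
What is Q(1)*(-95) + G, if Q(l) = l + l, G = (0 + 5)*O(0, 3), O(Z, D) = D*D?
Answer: -145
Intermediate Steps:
O(Z, D) = D²
G = 45 (G = (0 + 5)*3² = 5*9 = 45)
Q(l) = 2*l
Q(1)*(-95) + G = (2*1)*(-95) + 45 = 2*(-95) + 45 = -190 + 45 = -145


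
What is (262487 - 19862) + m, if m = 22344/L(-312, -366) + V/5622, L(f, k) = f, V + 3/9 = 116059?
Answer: 26593148146/109629 ≈ 2.4257e+5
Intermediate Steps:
V = 348176/3 (V = -⅓ + 116059 = 348176/3 ≈ 1.1606e+5)
m = -5587979/109629 (m = 22344/(-312) + (348176/3)/5622 = 22344*(-1/312) + (348176/3)*(1/5622) = -931/13 + 174088/8433 = -5587979/109629 ≈ -50.972)
(262487 - 19862) + m = (262487 - 19862) - 5587979/109629 = 242625 - 5587979/109629 = 26593148146/109629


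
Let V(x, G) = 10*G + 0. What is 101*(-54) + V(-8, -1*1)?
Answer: -5464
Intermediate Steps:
V(x, G) = 10*G
101*(-54) + V(-8, -1*1) = 101*(-54) + 10*(-1*1) = -5454 + 10*(-1) = -5454 - 10 = -5464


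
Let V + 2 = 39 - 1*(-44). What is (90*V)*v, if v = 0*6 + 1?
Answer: 7290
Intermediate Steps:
v = 1 (v = 0 + 1 = 1)
V = 81 (V = -2 + (39 - 1*(-44)) = -2 + (39 + 44) = -2 + 83 = 81)
(90*V)*v = (90*81)*1 = 7290*1 = 7290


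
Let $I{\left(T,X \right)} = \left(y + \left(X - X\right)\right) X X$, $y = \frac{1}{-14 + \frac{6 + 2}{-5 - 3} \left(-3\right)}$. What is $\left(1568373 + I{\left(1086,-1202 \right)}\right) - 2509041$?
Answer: $- \frac{11792152}{11} \approx -1.072 \cdot 10^{6}$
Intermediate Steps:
$y = - \frac{1}{11}$ ($y = \frac{1}{-14 + \frac{8}{-8} \left(-3\right)} = \frac{1}{-14 + 8 \left(- \frac{1}{8}\right) \left(-3\right)} = \frac{1}{-14 - -3} = \frac{1}{-14 + 3} = \frac{1}{-11} = - \frac{1}{11} \approx -0.090909$)
$I{\left(T,X \right)} = - \frac{X^{2}}{11}$ ($I{\left(T,X \right)} = \left(- \frac{1}{11} + \left(X - X\right)\right) X X = \left(- \frac{1}{11} + 0\right) X^{2} = - \frac{X^{2}}{11}$)
$\left(1568373 + I{\left(1086,-1202 \right)}\right) - 2509041 = \left(1568373 - \frac{\left(-1202\right)^{2}}{11}\right) - 2509041 = \left(1568373 - \frac{1444804}{11}\right) - 2509041 = \frac{15807299}{11} - 2509041 = - \frac{11792152}{11}$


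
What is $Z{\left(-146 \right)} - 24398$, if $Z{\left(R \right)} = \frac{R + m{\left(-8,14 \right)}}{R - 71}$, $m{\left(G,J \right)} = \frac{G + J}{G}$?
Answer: $- \frac{21176877}{868} \approx -24397.0$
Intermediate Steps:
$m{\left(G,J \right)} = \frac{G + J}{G}$
$Z{\left(R \right)} = \frac{- \frac{3}{4} + R}{-71 + R}$ ($Z{\left(R \right)} = \frac{R + \frac{-8 + 14}{-8}}{R - 71} = \frac{R - \frac{3}{4}}{-71 + R} = \frac{- \frac{3}{4} + R}{-71 + R}$)
$Z{\left(-146 \right)} - 24398 = \frac{- \frac{3}{4} - 146}{-71 - 146} - 24398 = \frac{1}{-217} \left(- \frac{587}{4}\right) - 24398 = \left(- \frac{1}{217}\right) \left(- \frac{587}{4}\right) - 24398 = \frac{587}{868} - 24398 = - \frac{21176877}{868}$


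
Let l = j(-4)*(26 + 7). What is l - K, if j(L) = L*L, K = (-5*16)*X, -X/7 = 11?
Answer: -5632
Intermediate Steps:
X = -77 (X = -7*11 = -77)
K = 6160 (K = -5*16*(-77) = -80*(-77) = 6160)
j(L) = L**2
l = 528 (l = (-4)**2*(26 + 7) = 16*33 = 528)
l - K = 528 - 1*6160 = 528 - 6160 = -5632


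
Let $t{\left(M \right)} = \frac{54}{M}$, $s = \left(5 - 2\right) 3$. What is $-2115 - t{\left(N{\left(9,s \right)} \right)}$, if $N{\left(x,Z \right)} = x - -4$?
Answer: $- \frac{27549}{13} \approx -2119.2$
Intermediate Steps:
$s = 9$ ($s = 3 \cdot 3 = 9$)
$N{\left(x,Z \right)} = 4 + x$ ($N{\left(x,Z \right)} = x + 4 = 4 + x$)
$-2115 - t{\left(N{\left(9,s \right)} \right)} = -2115 - \frac{54}{4 + 9} = -2115 - \frac{54}{13} = - \frac{27549}{13}$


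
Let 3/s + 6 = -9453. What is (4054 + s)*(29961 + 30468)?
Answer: 257473083323/1051 ≈ 2.4498e+8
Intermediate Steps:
s = -1/3153 (s = 3/(-6 - 9453) = 3/(-9459) = 3*(-1/9459) = -1/3153 ≈ -0.00031716)
(4054 + s)*(29961 + 30468) = (4054 - 1/3153)*(29961 + 30468) = (12782261/3153)*60429 = 257473083323/1051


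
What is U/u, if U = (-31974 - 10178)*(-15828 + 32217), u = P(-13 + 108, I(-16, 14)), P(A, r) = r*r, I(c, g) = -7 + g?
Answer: -690829128/49 ≈ -1.4099e+7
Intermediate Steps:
P(A, r) = r²
u = 49 (u = (-7 + 14)² = 7² = 49)
U = -690829128 (U = -42152*16389 = -690829128)
U/u = -690829128/49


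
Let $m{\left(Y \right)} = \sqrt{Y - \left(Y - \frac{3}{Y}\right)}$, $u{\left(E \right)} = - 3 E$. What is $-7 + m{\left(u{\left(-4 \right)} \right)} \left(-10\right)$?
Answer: $-12$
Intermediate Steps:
$m{\left(Y \right)} = \sqrt{3} \sqrt{\frac{1}{Y}}$ ($m{\left(Y \right)} = \sqrt{Y - \left(Y - \frac{3}{Y}\right)} = \sqrt{\frac{3}{Y}} = \sqrt{3} \sqrt{\frac{1}{Y}}$)
$-7 + m{\left(u{\left(-4 \right)} \right)} \left(-10\right) = -7 + \sqrt{3} \sqrt{\frac{1}{\left(-3\right) \left(-4\right)}} \left(-10\right) = -7 + \sqrt{3} \sqrt{\frac{1}{12}} \left(-10\right) = -7 + \frac{\sqrt{3}}{2 \sqrt{3}} \left(-10\right) = -7 + \sqrt{3} \frac{\sqrt{3}}{6} \left(-10\right) = -7 + \frac{1}{2} \left(-10\right) = -7 - 5 = -12$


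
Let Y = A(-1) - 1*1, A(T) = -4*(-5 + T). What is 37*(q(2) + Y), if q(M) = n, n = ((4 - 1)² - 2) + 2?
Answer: 1184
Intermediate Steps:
A(T) = 20 - 4*T
n = 9 (n = (3² - 2) + 2 = (9 - 2) + 2 = 7 + 2 = 9)
q(M) = 9
Y = 23 (Y = (20 - 4*(-1)) - 1*1 = (20 + 4) - 1 = 24 - 1 = 23)
37*(q(2) + Y) = 37*(9 + 23) = 37*32 = 1184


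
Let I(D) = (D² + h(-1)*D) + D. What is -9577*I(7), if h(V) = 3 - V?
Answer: -804468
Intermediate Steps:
I(D) = D² + 5*D (I(D) = (D² + (3 - 1*(-1))*D) + D = (D² + (3 + 1)*D) + D = (D² + 4*D) + D = D² + 5*D)
-9577*I(7) = -67039*(5 + 7) = -67039*12 = -9577*84 = -804468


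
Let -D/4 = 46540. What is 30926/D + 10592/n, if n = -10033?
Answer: -1141043639/933871640 ≈ -1.2218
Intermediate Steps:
D = -186160 (D = -4*46540 = -186160)
30926/D + 10592/n = 30926/(-186160) + 10592/(-10033) = 30926*(-1/186160) + 10592*(-1/10033) = -15463/93080 - 10592/10033 = -1141043639/933871640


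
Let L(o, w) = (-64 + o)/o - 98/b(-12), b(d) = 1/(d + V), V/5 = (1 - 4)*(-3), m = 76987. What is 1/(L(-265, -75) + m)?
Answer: 265/19544874 ≈ 1.3559e-5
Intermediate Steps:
V = 45 (V = 5*((1 - 4)*(-3)) = 5*(-3*(-3)) = 5*9 = 45)
b(d) = 1/(45 + d) (b(d) = 1/(d + 45) = 1/(45 + d))
L(o, w) = -3234 + (-64 + o)/o (L(o, w) = (-64 + o)/o - 98/(1/(45 - 12)) = (-64 + o)/o - 98/(1/33) = (-64 + o)/o - 98/1/33 = (-64 + o)/o - 98*33 = (-64 + o)/o - 3234 = -3234 + (-64 + o)/o)
1/(L(-265, -75) + m) = 1/((-3233 - 64/(-265)) + 76987) = 1/((-3233 - 64*(-1/265)) + 76987) = 1/((-3233 + 64/265) + 76987) = 1/(-856681/265 + 76987) = 1/(19544874/265) = 265/19544874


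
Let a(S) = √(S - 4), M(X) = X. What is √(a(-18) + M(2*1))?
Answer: √(2 + I*√22) ≈ 1.884 + 1.2448*I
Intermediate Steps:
a(S) = √(-4 + S)
√(a(-18) + M(2*1)) = √(√(-4 - 18) + 2*1) = √(√(-22) + 2) = √(I*√22 + 2) = √(2 + I*√22)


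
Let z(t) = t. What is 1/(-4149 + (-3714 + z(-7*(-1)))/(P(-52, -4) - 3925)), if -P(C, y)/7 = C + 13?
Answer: -332/1377131 ≈ -0.00024108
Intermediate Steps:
P(C, y) = -91 - 7*C (P(C, y) = -7*(C + 13) = -7*(13 + C) = -91 - 7*C)
1/(-4149 + (-3714 + z(-7*(-1)))/(P(-52, -4) - 3925)) = 1/(-4149 + (-3714 - 7*(-1))/((-91 - 7*(-52)) - 3925)) = 1/(-4149 + (-3714 + 7)/((-91 + 364) - 3925)) = 1/(-4149 - 3707/(273 - 3925)) = 1/(-4149 - 3707/(-3652)) = 1/(-4149 - 3707*(-1/3652)) = 1/(-4149 + 337/332) = 1/(-1377131/332) = -332/1377131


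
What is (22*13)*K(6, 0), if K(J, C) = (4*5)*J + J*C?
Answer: 34320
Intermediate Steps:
K(J, C) = 20*J + C*J
(22*13)*K(6, 0) = (22*13)*(6*(20 + 0)) = 286*(6*20) = 286*120 = 34320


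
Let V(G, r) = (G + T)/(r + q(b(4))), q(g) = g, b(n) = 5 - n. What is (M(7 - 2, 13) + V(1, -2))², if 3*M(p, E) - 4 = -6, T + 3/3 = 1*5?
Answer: 289/9 ≈ 32.111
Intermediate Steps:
T = 4 (T = -1 + 1*5 = -1 + 5 = 4)
M(p, E) = -⅔ (M(p, E) = 4/3 + (⅓)*(-6) = 4/3 - 2 = -⅔)
V(G, r) = (4 + G)/(1 + r) (V(G, r) = (G + 4)/(r + (5 - 1*4)) = (4 + G)/(r + (5 - 4)) = (4 + G)/(r + 1) = (4 + G)/(1 + r))
(M(7 - 2, 13) + V(1, -2))² = (-⅔ + (4 + 1)/(1 - 2))² = (-⅔ + 5/(-1))² = (-⅔ - 1*5)² = (-⅔ - 5)² = (-17/3)² = 289/9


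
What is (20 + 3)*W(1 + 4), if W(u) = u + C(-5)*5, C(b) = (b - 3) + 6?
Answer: -115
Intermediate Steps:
C(b) = 3 + b (C(b) = (-3 + b) + 6 = 3 + b)
W(u) = -10 + u (W(u) = u + (3 - 5)*5 = u - 2*5 = u - 10 = -10 + u)
(20 + 3)*W(1 + 4) = (20 + 3)*(-10 + (1 + 4)) = 23*(-10 + 5) = 23*(-5) = -115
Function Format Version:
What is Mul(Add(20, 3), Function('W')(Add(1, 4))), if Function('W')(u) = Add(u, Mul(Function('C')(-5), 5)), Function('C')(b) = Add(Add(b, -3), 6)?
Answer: -115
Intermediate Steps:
Function('C')(b) = Add(3, b) (Function('C')(b) = Add(Add(-3, b), 6) = Add(3, b))
Function('W')(u) = Add(-10, u) (Function('W')(u) = Add(u, Mul(Add(3, -5), 5)) = Add(u, Mul(-2, 5)) = Add(u, -10) = Add(-10, u))
Mul(Add(20, 3), Function('W')(Add(1, 4))) = Mul(Add(20, 3), Add(-10, Add(1, 4))) = Mul(23, Add(-10, 5)) = Mul(23, -5) = -115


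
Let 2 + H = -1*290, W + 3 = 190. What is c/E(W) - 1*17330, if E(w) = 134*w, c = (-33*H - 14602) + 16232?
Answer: -217121937/12529 ≈ -17330.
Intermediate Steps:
W = 187 (W = -3 + 190 = 187)
H = -292 (H = -2 - 1*290 = -2 - 290 = -292)
c = 11266 (c = (-33*(-292) - 14602) + 16232 = (9636 - 14602) + 16232 = -4966 + 16232 = 11266)
c/E(W) - 1*17330 = 11266/((134*187)) - 1*17330 = 11266/25058 - 17330 = 11266*(1/25058) - 17330 = 5633/12529 - 17330 = -217121937/12529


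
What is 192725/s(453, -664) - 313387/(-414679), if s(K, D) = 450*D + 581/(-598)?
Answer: 8205355222197/74096079878099 ≈ 0.11074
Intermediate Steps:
s(K, D) = -581/598 + 450*D (s(K, D) = 450*D + 581*(-1/598) = 450*D - 581/598 = -581/598 + 450*D)
192725/s(453, -664) - 313387/(-414679) = 192725/(-581/598 + 450*(-664)) - 313387/(-414679) = 192725/(-581/598 - 298800) - 313387*(-1/414679) = 192725/(-178682981/598) + 313387/414679 = 192725*(-598/178682981) + 313387/414679 = -115249550/178682981 + 313387/414679 = 8205355222197/74096079878099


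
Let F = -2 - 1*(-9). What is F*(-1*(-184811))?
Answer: 1293677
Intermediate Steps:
F = 7 (F = -2 + 9 = 7)
F*(-1*(-184811)) = 7*(-1*(-184811)) = 7*184811 = 1293677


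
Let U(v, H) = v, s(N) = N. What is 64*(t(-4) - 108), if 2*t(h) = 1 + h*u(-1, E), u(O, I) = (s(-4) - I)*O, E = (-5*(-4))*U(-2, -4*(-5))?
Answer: -2272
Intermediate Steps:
E = -40 (E = -5*(-4)*(-2) = 20*(-2) = -40)
u(O, I) = O*(-4 - I) (u(O, I) = (-4 - I)*O = O*(-4 - I))
t(h) = ½ - 18*h (t(h) = (1 + h*(-1*(-1)*(4 - 40)))/2 = (1 + h*(-1*(-1)*(-36)))/2 = (1 + h*(-36))/2 = (1 - 36*h)/2 = ½ - 18*h)
64*(t(-4) - 108) = 64*((½ - 18*(-4)) - 108) = 64*((½ + 72) - 108) = 64*(145/2 - 108) = 64*(-71/2) = -2272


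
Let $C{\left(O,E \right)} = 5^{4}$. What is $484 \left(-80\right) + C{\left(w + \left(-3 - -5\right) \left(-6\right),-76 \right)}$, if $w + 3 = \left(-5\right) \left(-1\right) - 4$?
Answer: $-38095$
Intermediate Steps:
$w = -2$ ($w = -3 - -1 = -3 + \left(5 - 4\right) = -3 + 1 = -2$)
$C{\left(O,E \right)} = 625$
$484 \left(-80\right) + C{\left(w + \left(-3 - -5\right) \left(-6\right),-76 \right)} = 484 \left(-80\right) + 625 = -38720 + 625 = -38095$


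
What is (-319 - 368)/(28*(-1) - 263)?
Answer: 229/97 ≈ 2.3608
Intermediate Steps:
(-319 - 368)/(28*(-1) - 263) = -687/(-28 - 263) = -687/(-291) = -687*(-1/291) = 229/97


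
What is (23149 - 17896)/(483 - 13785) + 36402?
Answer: 161404717/4434 ≈ 36402.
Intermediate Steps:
(23149 - 17896)/(483 - 13785) + 36402 = 5253/(-13302) + 36402 = 5253*(-1/13302) + 36402 = -1751/4434 + 36402 = 161404717/4434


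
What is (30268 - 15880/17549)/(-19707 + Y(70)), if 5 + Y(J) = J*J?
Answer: -132789313/64983947 ≈ -2.0434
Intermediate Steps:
Y(J) = -5 + J**2 (Y(J) = -5 + J*J = -5 + J**2)
(30268 - 15880/17549)/(-19707 + Y(70)) = (30268 - 15880/17549)/(-19707 + (-5 + 70**2)) = (30268 - 15880*1/17549)/(-19707 + (-5 + 4900)) = (30268 - 15880/17549)/(-19707 + 4895) = (531157252/17549)/(-14812) = (531157252/17549)*(-1/14812) = -132789313/64983947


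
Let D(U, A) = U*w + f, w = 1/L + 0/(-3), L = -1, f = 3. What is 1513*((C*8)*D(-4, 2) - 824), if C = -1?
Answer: -1331440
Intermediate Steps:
w = -1 (w = 1/(-1) + 0/(-3) = 1*(-1) + 0*(-1/3) = -1 + 0 = -1)
D(U, A) = 3 - U (D(U, A) = U*(-1) + 3 = -U + 3 = 3 - U)
1513*((C*8)*D(-4, 2) - 824) = 1513*((-1*8)*(3 - 1*(-4)) - 824) = 1513*(-8*(3 + 4) - 824) = 1513*(-8*7 - 824) = 1513*(-56 - 824) = 1513*(-880) = -1331440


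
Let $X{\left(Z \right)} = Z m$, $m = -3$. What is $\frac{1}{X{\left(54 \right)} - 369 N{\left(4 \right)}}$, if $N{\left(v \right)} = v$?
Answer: $- \frac{1}{1638} \approx -0.0006105$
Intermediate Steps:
$X{\left(Z \right)} = - 3 Z$ ($X{\left(Z \right)} = Z \left(-3\right) = - 3 Z$)
$\frac{1}{X{\left(54 \right)} - 369 N{\left(4 \right)}} = \frac{1}{\left(-3\right) 54 - 1476} = \frac{1}{-162 - 1476} = \frac{1}{-1638} = - \frac{1}{1638}$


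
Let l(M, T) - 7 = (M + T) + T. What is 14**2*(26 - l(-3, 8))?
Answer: 1176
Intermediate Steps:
l(M, T) = 7 + M + 2*T (l(M, T) = 7 + ((M + T) + T) = 7 + (M + 2*T) = 7 + M + 2*T)
14**2*(26 - l(-3, 8)) = 14**2*(26 - (7 - 3 + 2*8)) = 196*(26 - (7 - 3 + 16)) = 196*(26 - 1*20) = 196*(26 - 20) = 196*6 = 1176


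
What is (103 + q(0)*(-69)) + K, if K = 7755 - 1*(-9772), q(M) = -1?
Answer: 17699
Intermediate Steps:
K = 17527 (K = 7755 + 9772 = 17527)
(103 + q(0)*(-69)) + K = (103 - 1*(-69)) + 17527 = (103 + 69) + 17527 = 172 + 17527 = 17699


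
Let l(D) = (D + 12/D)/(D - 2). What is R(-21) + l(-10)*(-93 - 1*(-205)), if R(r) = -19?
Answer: 1283/15 ≈ 85.533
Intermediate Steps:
l(D) = (D + 12/D)/(-2 + D)
R(-21) + l(-10)*(-93 - 1*(-205)) = -19 + ((12 + (-10)²)/((-10)*(-2 - 10)))*(-93 - 1*(-205)) = -19 + (-⅒*(12 + 100)/(-12))*(-93 + 205) = -19 - ⅒*(-1/12)*112*112 = -19 + (14/15)*112 = -19 + 1568/15 = 1283/15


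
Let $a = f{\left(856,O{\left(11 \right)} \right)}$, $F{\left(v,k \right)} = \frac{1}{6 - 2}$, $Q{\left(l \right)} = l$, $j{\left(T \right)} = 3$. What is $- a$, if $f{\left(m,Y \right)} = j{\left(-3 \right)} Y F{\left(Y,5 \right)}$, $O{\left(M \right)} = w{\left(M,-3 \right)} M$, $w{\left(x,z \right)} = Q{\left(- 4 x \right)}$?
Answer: $363$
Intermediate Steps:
$w{\left(x,z \right)} = - 4 x$
$F{\left(v,k \right)} = \frac{1}{4}$
$O{\left(M \right)} = - 4 M^{2}$ ($O{\left(M \right)} = - 4 M M = - 4 M^{2}$)
$f{\left(m,Y \right)} = \frac{3 Y}{4}$ ($f{\left(m,Y \right)} = 3 Y \frac{1}{4} = \frac{3 Y}{4}$)
$a = -363$ ($a = \frac{3 \left(- 4 \cdot 11^{2}\right)}{4} = \frac{3 \left(\left(-4\right) 121\right)}{4} = \frac{3}{4} \left(-484\right) = -363$)
$- a = \left(-1\right) \left(-363\right) = 363$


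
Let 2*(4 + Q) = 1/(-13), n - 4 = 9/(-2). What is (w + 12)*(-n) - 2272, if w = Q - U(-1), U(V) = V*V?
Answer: -117963/52 ≈ -2268.5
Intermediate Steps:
n = -½ (n = 4 + 9/(-2) = 4 + 9*(-½) = 4 - 9/2 = -½ ≈ -0.50000)
U(V) = V²
Q = -105/26 (Q = -4 + (½)/(-13) = -4 + (½)*(-1/13) = -4 - 1/26 = -105/26 ≈ -4.0385)
w = -131/26 (w = -105/26 - 1*(-1)² = -105/26 - 1*1 = -105/26 - 1 = -131/26 ≈ -5.0385)
(w + 12)*(-n) - 2272 = (-131/26 + 12)*(-1*(-½)) - 2272 = (181/26)*(½) - 2272 = 181/52 - 2272 = -117963/52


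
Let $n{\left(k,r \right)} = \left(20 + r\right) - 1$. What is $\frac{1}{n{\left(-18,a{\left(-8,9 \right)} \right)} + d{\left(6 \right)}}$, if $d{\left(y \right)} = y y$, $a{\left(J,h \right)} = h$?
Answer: $\frac{1}{64} \approx 0.015625$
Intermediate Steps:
$d{\left(y \right)} = y^{2}$
$n{\left(k,r \right)} = 19 + r$
$\frac{1}{n{\left(-18,a{\left(-8,9 \right)} \right)} + d{\left(6 \right)}} = \frac{1}{\left(19 + 9\right) + 6^{2}} = \frac{1}{28 + 36} = \frac{1}{64}$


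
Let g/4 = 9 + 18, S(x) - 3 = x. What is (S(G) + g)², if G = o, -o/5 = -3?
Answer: 15876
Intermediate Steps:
o = 15 (o = -5*(-3) = 15)
G = 15
S(x) = 3 + x
g = 108 (g = 4*(9 + 18) = 4*27 = 108)
(S(G) + g)² = ((3 + 15) + 108)² = (18 + 108)² = 126² = 15876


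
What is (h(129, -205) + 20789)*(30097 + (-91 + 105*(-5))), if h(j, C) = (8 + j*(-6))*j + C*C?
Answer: -1061316000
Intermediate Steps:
h(j, C) = C² + j*(8 - 6*j) (h(j, C) = (8 - 6*j)*j + C² = j*(8 - 6*j) + C² = C² + j*(8 - 6*j))
(h(129, -205) + 20789)*(30097 + (-91 + 105*(-5))) = (((-205)² - 6*129² + 8*129) + 20789)*(30097 + (-91 + 105*(-5))) = ((42025 - 6*16641 + 1032) + 20789)*(30097 + (-91 - 525)) = ((42025 - 99846 + 1032) + 20789)*(30097 - 616) = (-56789 + 20789)*29481 = -36000*29481 = -1061316000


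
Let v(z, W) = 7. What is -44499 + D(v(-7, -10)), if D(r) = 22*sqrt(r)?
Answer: -44499 + 22*sqrt(7) ≈ -44441.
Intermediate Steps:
-44499 + D(v(-7, -10)) = -44499 + 22*sqrt(7)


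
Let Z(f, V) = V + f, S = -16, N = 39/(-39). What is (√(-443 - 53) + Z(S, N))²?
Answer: (17 - 4*I*√31)² ≈ -207.0 - 757.22*I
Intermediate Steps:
N = -1 (N = 39*(-1/39) = -1)
(√(-443 - 53) + Z(S, N))² = (√(-443 - 53) + (-1 - 16))² = (√(-496) - 17)² = (4*I*√31 - 17)² = (-17 + 4*I*√31)²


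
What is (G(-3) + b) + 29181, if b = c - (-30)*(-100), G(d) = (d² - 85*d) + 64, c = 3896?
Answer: 30405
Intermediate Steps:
G(d) = 64 + d² - 85*d
b = 896 (b = 3896 - (-30)*(-100) = 3896 - 1*3000 = 3896 - 3000 = 896)
(G(-3) + b) + 29181 = ((64 + (-3)² - 85*(-3)) + 896) + 29181 = ((64 + 9 + 255) + 896) + 29181 = (328 + 896) + 29181 = 1224 + 29181 = 30405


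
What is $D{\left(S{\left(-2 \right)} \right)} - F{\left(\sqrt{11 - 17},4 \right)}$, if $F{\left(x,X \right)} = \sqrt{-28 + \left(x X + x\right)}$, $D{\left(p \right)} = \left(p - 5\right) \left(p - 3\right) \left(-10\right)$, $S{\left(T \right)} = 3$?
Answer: $- \sqrt{-28 + 5 i \sqrt{6}} \approx -1.1317 - 5.4112 i$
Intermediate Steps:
$D{\left(p \right)} = - 10 \left(-5 + p\right) \left(-3 + p\right)$ ($D{\left(p \right)} = \left(-5 + p\right) \left(-3 + p\right) \left(-10\right) = - 10 \left(-5 + p\right) \left(-3 + p\right)$)
$F{\left(x,X \right)} = \sqrt{-28 + x + X x}$ ($F{\left(x,X \right)} = \sqrt{-28 + \left(X x + x\right)} = \sqrt{-28 + \left(x + X x\right)} = \sqrt{-28 + x + X x}$)
$D{\left(S{\left(-2 \right)} \right)} - F{\left(\sqrt{11 - 17},4 \right)} = \left(-150 - 10 \cdot 3^{2} + 80 \cdot 3\right) - \sqrt{-28 + \sqrt{11 - 17} + 4 \sqrt{11 - 17}} = \left(-150 - 90 + 240\right) - \sqrt{-28 + \sqrt{-6} + 4 \sqrt{-6}} = \left(-150 - 90 + 240\right) - \sqrt{-28 + i \sqrt{6} + 4 i \sqrt{6}} = 0 - \sqrt{-28 + i \sqrt{6} + 4 i \sqrt{6}} = 0 - \sqrt{-28 + 5 i \sqrt{6}} = - \sqrt{-28 + 5 i \sqrt{6}}$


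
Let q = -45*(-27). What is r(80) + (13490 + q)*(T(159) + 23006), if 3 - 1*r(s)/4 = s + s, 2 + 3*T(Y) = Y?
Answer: 1017216491/3 ≈ 3.3907e+8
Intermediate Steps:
T(Y) = -⅔ + Y/3
r(s) = 12 - 8*s (r(s) = 12 - 4*(s + s) = 12 - 8*s)
q = 1215
r(80) + (13490 + q)*(T(159) + 23006) = (12 - 8*80) + (13490 + 1215)*((-⅔ + (⅓)*159) + 23006) = (12 - 640) + 14705*((-⅔ + 53) + 23006) = -628 + 14705*(157/3 + 23006) = -628 + 14705*(69175/3) = -628 + 1017218375/3 = 1017216491/3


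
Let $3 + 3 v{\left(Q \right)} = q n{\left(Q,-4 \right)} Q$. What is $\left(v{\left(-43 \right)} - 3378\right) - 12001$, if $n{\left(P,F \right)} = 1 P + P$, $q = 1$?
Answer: $- \frac{42442}{3} \approx -14147.0$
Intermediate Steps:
$n{\left(P,F \right)} = 2 P$ ($n{\left(P,F \right)} = P + P = 2 P$)
$v{\left(Q \right)} = -1 + \frac{2 Q^{2}}{3}$ ($v{\left(Q \right)} = -1 + \frac{1 \cdot 2 Q Q}{3} = -1 + \frac{2 Q Q}{3} = -1 + \frac{2 Q^{2}}{3}$)
$\left(v{\left(-43 \right)} - 3378\right) - 12001 = \left(\left(-1 + \frac{2 \left(-43\right)^{2}}{3}\right) - 3378\right) - 12001 = \left(\left(-1 + \frac{2}{3} \cdot 1849\right) - 3378\right) - 12001 = \left(\left(-1 + \frac{3698}{3}\right) - 3378\right) - 12001 = \left(\frac{3695}{3} - 3378\right) - 12001 = - \frac{6439}{3} - 12001 = - \frac{42442}{3}$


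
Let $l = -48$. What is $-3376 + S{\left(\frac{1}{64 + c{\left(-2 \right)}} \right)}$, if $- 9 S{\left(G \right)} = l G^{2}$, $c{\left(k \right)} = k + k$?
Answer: $- \frac{2278799}{675} \approx -3376.0$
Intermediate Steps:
$c{\left(k \right)} = 2 k$
$S{\left(G \right)} = \frac{16 G^{2}}{3}$ ($S{\left(G \right)} = - \frac{\left(-48\right) G^{2}}{9} = \frac{16 G^{2}}{3}$)
$-3376 + S{\left(\frac{1}{64 + c{\left(-2 \right)}} \right)} = -3376 + \frac{16 \left(\frac{1}{64 + 2 \left(-2\right)}\right)^{2}}{3} = -3376 + \frac{16 \left(\frac{1}{64 - 4}\right)^{2}}{3} = -3376 + \frac{16 \left(\frac{1}{60}\right)^{2}}{3} = -3376 + \frac{16}{3 \cdot 3600} = -3376 + \frac{16}{3} \cdot \frac{1}{3600} = -3376 + \frac{1}{675} = - \frac{2278799}{675}$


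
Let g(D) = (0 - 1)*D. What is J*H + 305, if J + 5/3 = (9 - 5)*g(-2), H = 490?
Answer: 10225/3 ≈ 3408.3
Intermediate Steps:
g(D) = -D
J = 19/3 (J = -5/3 + (9 - 5)*(-1*(-2)) = -5/3 + 4*2 = -5/3 + 8 = 19/3 ≈ 6.3333)
J*H + 305 = (19/3)*490 + 305 = 9310/3 + 305 = 10225/3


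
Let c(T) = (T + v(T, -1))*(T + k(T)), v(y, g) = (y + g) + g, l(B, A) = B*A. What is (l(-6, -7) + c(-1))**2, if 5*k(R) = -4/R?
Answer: 45796/25 ≈ 1831.8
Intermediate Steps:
k(R) = -4/(5*R) (k(R) = (-4/R)/5 = -4/(5*R))
l(B, A) = A*B
v(y, g) = y + 2*g (v(y, g) = (g + y) + g = y + 2*g)
c(T) = (-2 + 2*T)*(T - 4/(5*T)) (c(T) = (T + (T + 2*(-1)))*(T - 4/(5*T)) = (T + (T - 2))*(T - 4/(5*T)) = (T + (-2 + T))*(T - 4/(5*T)) = (-2 + 2*T)*(T - 4/(5*T)))
(l(-6, -7) + c(-1))**2 = (-7*(-6) + (-8/5 - 2*(-1) + 2*(-1)**2 + (8/5)/(-1)))**2 = (42 + (-8/5 + 2 + 2*1 + (8/5)*(-1)))**2 = (42 + (-8/5 + 2 + 2 - 8/5))**2 = (42 + 4/5)**2 = (214/5)**2 = 45796/25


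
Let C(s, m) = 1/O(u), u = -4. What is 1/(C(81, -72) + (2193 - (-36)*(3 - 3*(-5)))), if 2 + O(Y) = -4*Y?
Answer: 14/39775 ≈ 0.00035198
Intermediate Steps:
O(Y) = -2 - 4*Y
C(s, m) = 1/14 (C(s, m) = 1/(-2 - 4*(-4)) = 1/(-2 + 16) = 1/14)
1/(C(81, -72) + (2193 - (-36)*(3 - 3*(-5)))) = 1/(1/14 + (2193 - (-36)*(3 - 3*(-5)))) = 1/(1/14 + (2193 - (-36)*(3 + 15))) = 1/(1/14 + (2193 - (-36)*18)) = 1/(1/14 + (2193 - 1*(-648))) = 1/(1/14 + (2193 + 648)) = 1/(1/14 + 2841) = 1/(39775/14) = 14/39775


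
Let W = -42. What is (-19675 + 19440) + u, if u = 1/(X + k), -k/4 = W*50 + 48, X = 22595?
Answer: -7238704/30803 ≈ -235.00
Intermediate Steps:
k = 8208 (k = -4*(-42*50 + 48) = -4*(-2100 + 48) = -4*(-2052) = 8208)
u = 1/30803 (u = 1/(22595 + 8208) = 1/30803 ≈ 3.2464e-5)
(-19675 + 19440) + u = (-19675 + 19440) + 1/30803 = -235 + 1/30803 = -7238704/30803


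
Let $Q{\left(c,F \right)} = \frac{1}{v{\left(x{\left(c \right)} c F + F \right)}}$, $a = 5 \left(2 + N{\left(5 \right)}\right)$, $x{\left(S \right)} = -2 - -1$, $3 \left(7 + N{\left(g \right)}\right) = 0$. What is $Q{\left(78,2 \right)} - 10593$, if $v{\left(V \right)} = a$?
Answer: $- \frac{264826}{25} \approx -10593.0$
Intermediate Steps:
$N{\left(g \right)} = -7$ ($N{\left(g \right)} = -7 + \frac{1}{3} \cdot 0 = -7 + 0 = -7$)
$x{\left(S \right)} = -1$ ($x{\left(S \right)} = -2 + 1 = -1$)
$a = -25$ ($a = 5 \left(2 - 7\right) = 5 \left(-5\right) = -25$)
$v{\left(V \right)} = -25$
$Q{\left(c,F \right)} = - \frac{1}{25}$ ($Q{\left(c,F \right)} = \frac{1}{-25} = - \frac{1}{25}$)
$Q{\left(78,2 \right)} - 10593 = - \frac{1}{25} - 10593 = - \frac{264826}{25}$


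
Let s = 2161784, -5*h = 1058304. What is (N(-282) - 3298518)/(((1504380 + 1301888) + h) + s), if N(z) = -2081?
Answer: -16502995/23781956 ≈ -0.69393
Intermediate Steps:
h = -1058304/5 (h = -⅕*1058304 = -1058304/5 ≈ -2.1166e+5)
(N(-282) - 3298518)/(((1504380 + 1301888) + h) + s) = (-2081 - 3298518)/(((1504380 + 1301888) - 1058304/5) + 2161784) = -3300599/((2806268 - 1058304/5) + 2161784) = -3300599/(12973036/5 + 2161784) = -3300599/23781956/5 = -3300599*5/23781956 = -16502995/23781956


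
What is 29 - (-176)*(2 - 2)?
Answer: 29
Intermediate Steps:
29 - (-176)*(2 - 2) = 29 - (-176)*0 = 29 - 44*0 = 29 + 0 = 29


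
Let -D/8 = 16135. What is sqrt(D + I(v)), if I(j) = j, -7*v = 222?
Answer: I*sqrt(6326474)/7 ≈ 359.32*I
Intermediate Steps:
v = -222/7 (v = -1/7*222 = -222/7 ≈ -31.714)
D = -129080 (D = -8*16135 = -129080)
sqrt(D + I(v)) = sqrt(-129080 - 222/7) = sqrt(-903782/7) = I*sqrt(6326474)/7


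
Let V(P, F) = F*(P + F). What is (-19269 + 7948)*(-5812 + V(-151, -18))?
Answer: 31359170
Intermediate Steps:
V(P, F) = F*(F + P)
(-19269 + 7948)*(-5812 + V(-151, -18)) = (-19269 + 7948)*(-5812 - 18*(-18 - 151)) = -11321*(-5812 - 18*(-169)) = -11321*(-5812 + 3042) = -11321*(-2770) = 31359170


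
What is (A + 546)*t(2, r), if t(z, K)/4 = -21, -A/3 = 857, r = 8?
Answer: 170100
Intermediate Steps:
A = -2571 (A = -3*857 = -2571)
t(z, K) = -84 (t(z, K) = 4*(-21) = -84)
(A + 546)*t(2, r) = (-2571 + 546)*(-84) = -2025*(-84) = 170100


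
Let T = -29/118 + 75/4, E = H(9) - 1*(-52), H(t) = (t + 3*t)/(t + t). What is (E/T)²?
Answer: 162409536/19070689 ≈ 8.5162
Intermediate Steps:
H(t) = 2 (H(t) = (4*t)/((2*t)) = (4*t)*(1/(2*t)) = 2)
E = 54 (E = 2 - 1*(-52) = 2 + 52 = 54)
T = 4367/236 (T = -29*1/118 + 75*(¼) = -29/118 + 75/4 = 4367/236 ≈ 18.504)
(E/T)² = (54/(4367/236))² = (54*(236/4367))² = (12744/4367)² = 162409536/19070689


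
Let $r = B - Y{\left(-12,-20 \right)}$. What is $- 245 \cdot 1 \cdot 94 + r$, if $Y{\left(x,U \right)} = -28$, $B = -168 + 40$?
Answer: $-23130$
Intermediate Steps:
$B = -128$
$r = -100$ ($r = -128 - -28 = -128 + 28 = -100$)
$- 245 \cdot 1 \cdot 94 + r = - 245 \cdot 1 \cdot 94 - 100 = \left(-245\right) 94 - 100 = -23030 - 100 = -23130$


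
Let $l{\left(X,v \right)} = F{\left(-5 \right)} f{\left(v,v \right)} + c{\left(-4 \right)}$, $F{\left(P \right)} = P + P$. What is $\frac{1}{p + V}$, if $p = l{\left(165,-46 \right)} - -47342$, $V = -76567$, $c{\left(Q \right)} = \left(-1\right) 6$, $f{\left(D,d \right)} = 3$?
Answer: $- \frac{1}{29261} \approx -3.4175 \cdot 10^{-5}$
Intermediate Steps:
$c{\left(Q \right)} = -6$
$F{\left(P \right)} = 2 P$
$l{\left(X,v \right)} = -36$ ($l{\left(X,v \right)} = 2 \left(-5\right) 3 - 6 = \left(-10\right) 3 - 6 = -30 - 6 = -36$)
$p = 47306$ ($p = -36 - -47342 = -36 + 47342 = 47306$)
$\frac{1}{p + V} = \frac{1}{47306 - 76567} = \frac{1}{-29261} = - \frac{1}{29261}$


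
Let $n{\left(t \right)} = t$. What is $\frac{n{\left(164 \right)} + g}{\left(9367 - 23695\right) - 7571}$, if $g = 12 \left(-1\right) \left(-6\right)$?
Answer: $- \frac{236}{21899} \approx -0.010777$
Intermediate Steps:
$g = 72$ ($g = \left(-12\right) \left(-6\right) = 72$)
$\frac{n{\left(164 \right)} + g}{\left(9367 - 23695\right) - 7571} = \frac{164 + 72}{\left(9367 - 23695\right) - 7571} = \frac{236}{-14328 + \left(-10134 + 2563\right)} = \frac{236}{-14328 - 7571} = \frac{236}{-21899} = 236 \left(- \frac{1}{21899}\right) = - \frac{236}{21899}$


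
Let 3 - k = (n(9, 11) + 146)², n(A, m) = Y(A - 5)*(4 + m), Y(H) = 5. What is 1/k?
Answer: -1/48838 ≈ -2.0476e-5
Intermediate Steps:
n(A, m) = 20 + 5*m (n(A, m) = 5*(4 + m) = 20 + 5*m)
k = -48838 (k = 3 - ((20 + 5*11) + 146)² = 3 - ((20 + 55) + 146)² = 3 - (75 + 146)² = 3 - 1*221² = 3 - 1*48841 = 3 - 48841 = -48838)
1/k = 1/(-48838) = -1/48838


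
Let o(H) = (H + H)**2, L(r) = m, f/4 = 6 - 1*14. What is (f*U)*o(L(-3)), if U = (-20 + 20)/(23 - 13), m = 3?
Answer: 0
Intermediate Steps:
f = -32 (f = 4*(6 - 1*14) = 4*(6 - 14) = 4*(-8) = -32)
L(r) = 3
o(H) = 4*H**2 (o(H) = (2*H)**2 = 4*H**2)
U = 0 (U = 0/10 = 0*(1/10) = 0)
(f*U)*o(L(-3)) = (-32*0)*(4*3**2) = 0*(4*9) = 0*36 = 0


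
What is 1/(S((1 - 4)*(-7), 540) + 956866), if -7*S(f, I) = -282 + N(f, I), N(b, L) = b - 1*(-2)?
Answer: 1/956903 ≈ 1.0450e-6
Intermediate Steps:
N(b, L) = 2 + b (N(b, L) = b + 2 = 2 + b)
S(f, I) = 40 - f/7 (S(f, I) = -(-282 + (2 + f))/7 = -(-280 + f)/7 = 40 - f/7)
1/(S((1 - 4)*(-7), 540) + 956866) = 1/((40 - (1 - 4)*(-7)/7) + 956866) = 1/((40 - (-3)*(-7)/7) + 956866) = 1/((40 - 1/7*21) + 956866) = 1/((40 - 3) + 956866) = 1/(37 + 956866) = 1/956903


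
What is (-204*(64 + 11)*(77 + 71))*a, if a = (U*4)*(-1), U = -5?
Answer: -45288000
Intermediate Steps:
a = 20 (a = -5*4*(-1) = -20*(-1) = 20)
(-204*(64 + 11)*(77 + 71))*a = -204*(64 + 11)*(77 + 71)*20 = -15300*148*20 = -204*11100*20 = -2264400*20 = -45288000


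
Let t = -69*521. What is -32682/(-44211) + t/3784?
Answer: -488557517/55764808 ≈ -8.7610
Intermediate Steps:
t = -35949
-32682/(-44211) + t/3784 = -32682/(-44211) - 35949/3784 = -32682*(-1/44211) - 35949*1/3784 = 10894/14737 - 35949/3784 = -488557517/55764808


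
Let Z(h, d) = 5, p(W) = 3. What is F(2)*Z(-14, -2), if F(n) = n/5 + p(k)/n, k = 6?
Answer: 19/2 ≈ 9.5000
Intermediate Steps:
F(n) = 3/n + n/5 (F(n) = n/5 + 3/n = 3/n + n/5)
F(2)*Z(-14, -2) = (3/2 + (1/5)*2)*5 = (3*(1/2) + 2/5)*5 = (3/2 + 2/5)*5 = (19/10)*5 = 19/2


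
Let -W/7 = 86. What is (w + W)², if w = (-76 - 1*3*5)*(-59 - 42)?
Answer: 73770921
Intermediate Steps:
W = -602 (W = -7*86 = -602)
w = 9191 (w = (-76 - 3*5)*(-101) = (-76 - 15)*(-101) = -91*(-101) = 9191)
(w + W)² = (9191 - 602)² = 8589² = 73770921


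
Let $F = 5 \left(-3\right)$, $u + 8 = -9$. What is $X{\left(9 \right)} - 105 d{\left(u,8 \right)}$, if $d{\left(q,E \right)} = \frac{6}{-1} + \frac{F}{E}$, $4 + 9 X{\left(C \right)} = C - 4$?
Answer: $\frac{59543}{72} \approx 826.99$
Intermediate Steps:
$u = -17$ ($u = -8 - 9 = -17$)
$X{\left(C \right)} = - \frac{8}{9} + \frac{C}{9}$ ($X{\left(C \right)} = - \frac{4}{9} + \frac{C - 4}{9} = - \frac{4}{9} + \frac{-4 + C}{9} = - \frac{4}{9} + \left(- \frac{4}{9} + \frac{C}{9}\right) = - \frac{8}{9} + \frac{C}{9}$)
$F = -15$
$d{\left(q,E \right)} = -6 - \frac{15}{E}$ ($d{\left(q,E \right)} = \frac{6}{-1} - \frac{15}{E} = 6 \left(-1\right) - \frac{15}{E} = -6 - \frac{15}{E}$)
$X{\left(9 \right)} - 105 d{\left(u,8 \right)} = \left(- \frac{8}{9} + \frac{1}{9} \cdot 9\right) - 105 \left(-6 - \frac{15}{8}\right) = \left(- \frac{8}{9} + 1\right) - 105 \left(-6 - \frac{15}{8}\right) = \frac{1}{9} - 105 \left(-6 - \frac{15}{8}\right) = \frac{1}{9} - - \frac{6615}{8} = \frac{1}{9} + \frac{6615}{8} = \frac{59543}{72}$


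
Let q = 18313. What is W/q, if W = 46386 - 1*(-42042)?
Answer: 88428/18313 ≈ 4.8287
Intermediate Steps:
W = 88428 (W = 46386 + 42042 = 88428)
W/q = 88428/18313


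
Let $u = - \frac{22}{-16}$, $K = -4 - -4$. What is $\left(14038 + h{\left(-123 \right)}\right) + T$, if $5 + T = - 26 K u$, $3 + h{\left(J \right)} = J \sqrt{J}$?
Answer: $14030 - 123 i \sqrt{123} \approx 14030.0 - 1364.1 i$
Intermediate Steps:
$K = 0$ ($K = -4 + 4 = 0$)
$h{\left(J \right)} = -3 + J^{\frac{3}{2}}$ ($h{\left(J \right)} = -3 + J \sqrt{J} = -3 + J^{\frac{3}{2}}$)
$u = \frac{11}{8}$ ($u = \left(-22\right) \left(- \frac{1}{16}\right) = \frac{11}{8} \approx 1.375$)
$T = -5$ ($T = -5 + \left(-26\right) 0 \cdot \frac{11}{8} = -5 + 0 \cdot \frac{11}{8} = -5 + 0 = -5$)
$\left(14038 + h{\left(-123 \right)}\right) + T = \left(14038 - \left(3 - \left(-123\right)^{\frac{3}{2}}\right)\right) - 5 = \left(14038 - \left(3 + 123 i \sqrt{123}\right)\right) - 5 = \left(14035 - 123 i \sqrt{123}\right) - 5 = 14030 - 123 i \sqrt{123}$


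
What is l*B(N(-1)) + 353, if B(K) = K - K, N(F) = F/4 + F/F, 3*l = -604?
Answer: 353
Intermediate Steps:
l = -604/3 (l = (⅓)*(-604) = -604/3 ≈ -201.33)
N(F) = 1 + F/4 (N(F) = F*(¼) + 1 = F/4 + 1 = 1 + F/4)
B(K) = 0
l*B(N(-1)) + 353 = -604/3*0 + 353 = 0 + 353 = 353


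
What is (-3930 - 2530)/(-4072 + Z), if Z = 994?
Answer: 170/81 ≈ 2.0988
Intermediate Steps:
(-3930 - 2530)/(-4072 + Z) = (-3930 - 2530)/(-4072 + 994) = -6460/(-3078) = -6460*(-1/3078) = 170/81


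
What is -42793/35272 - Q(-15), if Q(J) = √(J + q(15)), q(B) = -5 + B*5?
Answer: -42793/35272 - √55 ≈ -8.6294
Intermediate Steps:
q(B) = -5 + 5*B
Q(J) = √(70 + J) (Q(J) = √(J + (-5 + 5*15)) = √(J + (-5 + 75)) = √(J + 70) = √(70 + J))
-42793/35272 - Q(-15) = -42793/35272 - √(70 - 15) = -42793*1/35272 - √55 = -42793/35272 - √55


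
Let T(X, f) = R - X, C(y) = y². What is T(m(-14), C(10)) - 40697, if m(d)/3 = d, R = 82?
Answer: -40573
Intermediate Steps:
m(d) = 3*d
T(X, f) = 82 - X
T(m(-14), C(10)) - 40697 = (82 - 3*(-14)) - 40697 = (82 - 1*(-42)) - 40697 = (82 + 42) - 40697 = 124 - 40697 = -40573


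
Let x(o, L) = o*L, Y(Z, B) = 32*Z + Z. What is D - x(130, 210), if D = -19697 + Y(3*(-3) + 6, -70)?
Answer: -47096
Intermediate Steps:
Y(Z, B) = 33*Z
x(o, L) = L*o
D = -19796 (D = -19697 + 33*(3*(-3) + 6) = -19697 + 33*(-9 + 6) = -19697 + 33*(-3) = -19697 - 99 = -19796)
D - x(130, 210) = -19796 - 210*130 = -19796 - 1*27300 = -19796 - 27300 = -47096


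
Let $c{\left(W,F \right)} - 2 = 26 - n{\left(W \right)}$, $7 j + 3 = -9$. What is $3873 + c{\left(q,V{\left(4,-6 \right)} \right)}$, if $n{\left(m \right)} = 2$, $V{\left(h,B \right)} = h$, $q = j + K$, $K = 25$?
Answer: $3899$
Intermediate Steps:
$j = - \frac{12}{7}$ ($j = - \frac{3}{7} + \frac{1}{7} \left(-9\right) = - \frac{3}{7} - \frac{9}{7} = - \frac{12}{7} \approx -1.7143$)
$q = \frac{163}{7}$ ($q = - \frac{12}{7} + 25 = \frac{163}{7} \approx 23.286$)
$c{\left(W,F \right)} = 26$ ($c{\left(W,F \right)} = 2 + \left(26 - 2\right) = 2 + 24 = 26$)
$3873 + c{\left(q,V{\left(4,-6 \right)} \right)} = 3873 + 26 = 3899$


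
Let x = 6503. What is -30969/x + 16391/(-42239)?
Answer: -1414690264/274680217 ≈ -5.1503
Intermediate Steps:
-30969/x + 16391/(-42239) = -30969/6503 + 16391/(-42239) = -30969*1/6503 + 16391*(-1/42239) = -30969/6503 - 16391/42239 = -1414690264/274680217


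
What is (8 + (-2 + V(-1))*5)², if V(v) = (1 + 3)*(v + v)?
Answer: 1764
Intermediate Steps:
V(v) = 8*v (V(v) = 4*(2*v) = 8*v)
(8 + (-2 + V(-1))*5)² = (8 + (-2 + 8*(-1))*5)² = (8 + (-2 - 8)*5)² = (8 - 10*5)² = (8 - 50)² = (-42)² = 1764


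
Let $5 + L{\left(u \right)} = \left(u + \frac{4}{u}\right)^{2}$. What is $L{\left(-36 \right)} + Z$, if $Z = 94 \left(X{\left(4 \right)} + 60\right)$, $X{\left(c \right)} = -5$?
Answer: $\frac{523990}{81} \approx 6469.0$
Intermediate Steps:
$L{\left(u \right)} = -5 + \left(u + \frac{4}{u}\right)^{2}$
$Z = 5170$ ($Z = 94 \left(-5 + 60\right) = 94 \cdot 55 = 5170$)
$L{\left(-36 \right)} + Z = \left(3 + \left(-36\right)^{2} + \frac{16}{1296}\right) + 5170 = \left(3 + 1296 + 16 \cdot \frac{1}{1296}\right) + 5170 = \left(3 + 1296 + \frac{1}{81}\right) + 5170 = \frac{105220}{81} + 5170 = \frac{523990}{81}$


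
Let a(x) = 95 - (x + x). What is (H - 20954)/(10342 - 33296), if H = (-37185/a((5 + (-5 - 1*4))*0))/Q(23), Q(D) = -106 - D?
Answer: 17116939/18753418 ≈ 0.91274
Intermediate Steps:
a(x) = 95 - 2*x
H = 2479/817 (H = (-37185/(95 - 2*(5 + (-5 - 1*4))*0))/(-106 - 1*23) = (-37185/(95 - 2*(5 + (-5 - 4))*0))/(-106 - 23) = -37185/(95 - 2*(5 - 9)*0)/(-129) = -37185/(95 - (-8)*0)*(-1/129) = -37185/(95 - 2*0)*(-1/129) = -37185/(95 + 0)*(-1/129) = -37185/95*(-1/129) = -37185*1/95*(-1/129) = -7437/19*(-1/129) = 2479/817 ≈ 3.0343)
(H - 20954)/(10342 - 33296) = (2479/817 - 20954)/(10342 - 33296) = -17116939/817/(-22954) = -17116939/817*(-1/22954) = 17116939/18753418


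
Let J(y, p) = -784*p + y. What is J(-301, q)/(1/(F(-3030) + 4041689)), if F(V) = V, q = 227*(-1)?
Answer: 717536428553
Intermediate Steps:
q = -227
J(y, p) = y - 784*p
J(-301, q)/(1/(F(-3030) + 4041689)) = (-301 - 784*(-227))/(1/(-3030 + 4041689)) = (-301 + 177968)/(1/4038659) = 177667/(1/4038659) = 177667*4038659 = 717536428553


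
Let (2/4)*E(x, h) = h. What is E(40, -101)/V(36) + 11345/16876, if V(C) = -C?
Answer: 954343/151884 ≈ 6.2834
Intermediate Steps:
E(x, h) = 2*h
E(40, -101)/V(36) + 11345/16876 = (2*(-101))/((-1*36)) + 11345/16876 = -202/(-36) + 11345*(1/16876) = -202*(-1/36) + 11345/16876 = 101/18 + 11345/16876 = 954343/151884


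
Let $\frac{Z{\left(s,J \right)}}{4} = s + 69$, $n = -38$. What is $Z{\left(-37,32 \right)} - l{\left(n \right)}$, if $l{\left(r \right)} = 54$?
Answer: $74$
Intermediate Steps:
$Z{\left(s,J \right)} = 276 + 4 s$ ($Z{\left(s,J \right)} = 4 \left(s + 69\right) = 4 \left(69 + s\right) = 276 + 4 s$)
$Z{\left(-37,32 \right)} - l{\left(n \right)} = \left(276 + 4 \left(-37\right)\right) - 54 = \left(276 - 148\right) - 54 = 128 - 54 = 74$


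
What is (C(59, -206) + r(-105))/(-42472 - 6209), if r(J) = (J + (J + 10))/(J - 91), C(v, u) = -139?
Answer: 6761/2385369 ≈ 0.0028344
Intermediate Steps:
r(J) = (10 + 2*J)/(-91 + J) (r(J) = (J + (10 + J))/(-91 + J) = (10 + 2*J)/(-91 + J))
(C(59, -206) + r(-105))/(-42472 - 6209) = (-139 + 2*(5 - 105)/(-91 - 105))/(-42472 - 6209) = (-139 + 2*(-100)/(-196))/(-48681) = (-139 + 2*(-1/196)*(-100))*(-1/48681) = (-139 + 50/49)*(-1/48681) = -6761/49*(-1/48681) = 6761/2385369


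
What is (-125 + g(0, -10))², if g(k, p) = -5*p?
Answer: 5625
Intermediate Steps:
(-125 + g(0, -10))² = (-125 - 5*(-10))² = (-125 + 50)² = (-75)² = 5625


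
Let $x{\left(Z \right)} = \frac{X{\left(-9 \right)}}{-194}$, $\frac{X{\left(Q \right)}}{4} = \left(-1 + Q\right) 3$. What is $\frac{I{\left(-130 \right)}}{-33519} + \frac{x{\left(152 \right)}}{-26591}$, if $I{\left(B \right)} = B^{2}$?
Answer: $- \frac{43592637440}{86456461713} \approx -0.50422$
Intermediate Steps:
$X{\left(Q \right)} = -12 + 12 Q$ ($X{\left(Q \right)} = 4 \left(-1 + Q\right) 3 = 4 \left(-3 + 3 Q\right) = -12 + 12 Q$)
$x{\left(Z \right)} = \frac{60}{97}$ ($x{\left(Z \right)} = \frac{-12 + 12 \left(-9\right)}{-194} = \left(-12 - 108\right) \left(- \frac{1}{194}\right) = \left(-120\right) \left(- \frac{1}{194}\right) = \frac{60}{97}$)
$\frac{I{\left(-130 \right)}}{-33519} + \frac{x{\left(152 \right)}}{-26591} = \frac{\left(-130\right)^{2}}{-33519} + \frac{60}{97 \left(-26591\right)} = 16900 \left(- \frac{1}{33519}\right) + \frac{60}{97} \left(- \frac{1}{26591}\right) = - \frac{16900}{33519} - \frac{60}{2579327} = - \frac{43592637440}{86456461713}$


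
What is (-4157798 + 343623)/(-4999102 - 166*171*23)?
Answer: 762835/1130396 ≈ 0.67484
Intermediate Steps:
(-4157798 + 343623)/(-4999102 - 166*171*23) = -3814175/(-4999102 - 28386*23) = -3814175/(-4999102 - 652878) = -3814175/(-5651980) = -3814175*(-1/5651980) = 762835/1130396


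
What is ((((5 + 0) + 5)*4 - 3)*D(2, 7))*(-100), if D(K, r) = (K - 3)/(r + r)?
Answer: 1850/7 ≈ 264.29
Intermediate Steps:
D(K, r) = (-3 + K)/(2*r) (D(K, r) = (-3 + K)/((2*r)) = (-3 + K)*(1/(2*r)) = (-3 + K)/(2*r))
((((5 + 0) + 5)*4 - 3)*D(2, 7))*(-100) = ((((5 + 0) + 5)*4 - 3)*((½)*(-3 + 2)/7))*(-100) = (((5 + 5)*4 - 3)*((½)*(⅐)*(-1)))*(-100) = ((10*4 - 3)*(-1/14))*(-100) = ((40 - 3)*(-1/14))*(-100) = (37*(-1/14))*(-100) = -37/14*(-100) = 1850/7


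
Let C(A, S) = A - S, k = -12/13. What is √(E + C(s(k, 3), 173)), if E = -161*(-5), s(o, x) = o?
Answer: 2*√26663/13 ≈ 25.121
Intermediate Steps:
k = -12/13 (k = -12*1/13 = -12/13 ≈ -0.92308)
E = 805
√(E + C(s(k, 3), 173)) = √(805 + (-12/13 - 1*173)) = √(805 + (-12/13 - 173)) = √(805 - 2261/13) = √(8204/13) = 2*√26663/13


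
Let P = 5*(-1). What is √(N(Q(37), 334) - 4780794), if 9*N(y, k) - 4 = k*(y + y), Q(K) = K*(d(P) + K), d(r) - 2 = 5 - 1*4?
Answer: I*√42038502/3 ≈ 2161.2*I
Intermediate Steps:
P = -5
d(r) = 3 (d(r) = 2 + (5 - 1*4) = 2 + (5 - 4) = 2 + 1 = 3)
Q(K) = K*(3 + K)
N(y, k) = 4/9 + 2*k*y/9 (N(y, k) = 4/9 + (k*(y + y))/9 = 4/9 + (k*(2*y))/9 = 4/9 + (2*k*y)/9 = 4/9 + 2*k*y/9)
√(N(Q(37), 334) - 4780794) = √((4/9 + (2/9)*334*(37*(3 + 37))) - 4780794) = √((4/9 + (2/9)*334*(37*40)) - 4780794) = √((4/9 + (2/9)*334*1480) - 4780794) = √((4/9 + 988640/9) - 4780794) = √(329548/3 - 4780794) = √(-14012834/3) = I*√42038502/3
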